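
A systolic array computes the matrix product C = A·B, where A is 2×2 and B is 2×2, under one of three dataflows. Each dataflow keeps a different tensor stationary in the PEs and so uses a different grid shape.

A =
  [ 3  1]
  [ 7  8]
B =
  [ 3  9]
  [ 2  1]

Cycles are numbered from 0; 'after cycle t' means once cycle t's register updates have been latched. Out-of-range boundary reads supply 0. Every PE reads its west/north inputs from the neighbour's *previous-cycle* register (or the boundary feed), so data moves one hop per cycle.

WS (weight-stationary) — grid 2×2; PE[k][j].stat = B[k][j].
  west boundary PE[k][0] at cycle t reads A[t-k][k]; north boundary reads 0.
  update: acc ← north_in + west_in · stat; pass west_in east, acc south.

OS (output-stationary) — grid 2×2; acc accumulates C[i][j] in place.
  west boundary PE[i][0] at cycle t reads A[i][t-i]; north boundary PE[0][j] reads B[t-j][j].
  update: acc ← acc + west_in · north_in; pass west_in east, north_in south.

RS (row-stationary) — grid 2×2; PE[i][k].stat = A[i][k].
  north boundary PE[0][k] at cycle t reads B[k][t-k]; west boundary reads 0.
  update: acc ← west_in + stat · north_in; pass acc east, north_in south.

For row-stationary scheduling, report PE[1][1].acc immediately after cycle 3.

PE[1][1].acc = 71

Tracing RS — 2×2 array, target PE[1][1]:
  @0  [0,1]  acc 0  |  →0  ↓0
  @0  [1,0]  acc 0  |  →0  ↓0
  @0  [1,1]  acc 0  |  →0  ↓0
  @1  [0,1]  acc 11  |  →11  ↓2
  @1  [1,0]  acc 21  |  →21  ↓3
  @1  [1,1]  acc 0  |  →0  ↓0
  @2  [0,1]  acc 28  |  →28  ↓1
  @2  [1,0]  acc 63  |  →63  ↓9
  @2  [1,1]  acc 37  |  →37  ↓2
  @3  [0,1]  acc 0  |  →0  ↓0
  @3  [1,0]  acc 0  |  →0  ↓0
  @3  [1,1]  acc 71  |  →71  ↓1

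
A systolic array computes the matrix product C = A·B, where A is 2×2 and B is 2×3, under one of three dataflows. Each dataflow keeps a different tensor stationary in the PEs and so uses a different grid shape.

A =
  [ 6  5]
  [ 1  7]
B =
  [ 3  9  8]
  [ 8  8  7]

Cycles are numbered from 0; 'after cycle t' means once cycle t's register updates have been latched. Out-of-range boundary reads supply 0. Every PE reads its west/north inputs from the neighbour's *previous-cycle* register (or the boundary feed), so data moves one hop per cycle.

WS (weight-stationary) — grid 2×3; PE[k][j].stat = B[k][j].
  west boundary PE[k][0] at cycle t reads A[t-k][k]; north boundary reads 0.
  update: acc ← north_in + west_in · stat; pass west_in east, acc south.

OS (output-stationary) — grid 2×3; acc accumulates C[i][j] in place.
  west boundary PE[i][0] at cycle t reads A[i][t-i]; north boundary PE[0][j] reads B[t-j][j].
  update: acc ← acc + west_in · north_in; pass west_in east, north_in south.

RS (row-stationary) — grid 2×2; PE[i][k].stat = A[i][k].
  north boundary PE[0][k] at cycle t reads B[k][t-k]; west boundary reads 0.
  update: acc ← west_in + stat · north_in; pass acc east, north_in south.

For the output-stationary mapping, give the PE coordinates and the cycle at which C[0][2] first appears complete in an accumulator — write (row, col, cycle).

(row, col, cycle) = (0, 2, 3)

OS — PE[0][2] is where C[0][2] collects:
  [0] (0,2) acc=0 (h:0 v:0)
  [1] (0,2) acc=0 (h:0 v:0)
  [2] (0,2) acc=48 (h:6 v:8)
  [3] (0,2) acc=83 (h:5 v:7)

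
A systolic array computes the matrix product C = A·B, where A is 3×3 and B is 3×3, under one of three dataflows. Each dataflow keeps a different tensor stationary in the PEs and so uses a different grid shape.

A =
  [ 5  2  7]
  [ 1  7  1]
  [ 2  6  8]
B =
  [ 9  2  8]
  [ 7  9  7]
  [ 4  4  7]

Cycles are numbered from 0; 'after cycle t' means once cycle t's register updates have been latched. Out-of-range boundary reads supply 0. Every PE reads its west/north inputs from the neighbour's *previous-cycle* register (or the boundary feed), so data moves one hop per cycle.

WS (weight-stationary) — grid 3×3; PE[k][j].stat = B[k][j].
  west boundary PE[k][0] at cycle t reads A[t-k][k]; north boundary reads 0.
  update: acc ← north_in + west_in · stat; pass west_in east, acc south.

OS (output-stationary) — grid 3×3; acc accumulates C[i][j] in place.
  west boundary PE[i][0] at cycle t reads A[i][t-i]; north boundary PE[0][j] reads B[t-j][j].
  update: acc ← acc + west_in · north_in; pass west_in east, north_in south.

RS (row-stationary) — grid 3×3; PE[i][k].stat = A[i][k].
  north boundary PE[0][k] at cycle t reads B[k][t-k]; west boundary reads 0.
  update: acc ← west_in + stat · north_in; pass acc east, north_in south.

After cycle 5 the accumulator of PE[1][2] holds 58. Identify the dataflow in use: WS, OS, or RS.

— WS: 3×3; PE[1][2] trace:
  [0] (1,2) acc=0 (h:0 v:0)
  [1] (1,2) acc=0 (h:0 v:0)
  [2] (1,2) acc=0 (h:0 v:0)
  [3] (1,2) acc=54 (h:2 v:54)
  [4] (1,2) acc=57 (h:7 v:57)
  [5] (1,2) acc=58 (h:6 v:58)
— OS: 3×3; PE[1][2] trace:
  [0] (1,2) acc=0 (h:0 v:0)
  [1] (1,2) acc=0 (h:0 v:0)
  [2] (1,2) acc=0 (h:0 v:0)
  [3] (1,2) acc=8 (h:1 v:8)
  [4] (1,2) acc=57 (h:7 v:7)
  [5] (1,2) acc=64 (h:1 v:7)
— RS: 3×3; PE[1][2] trace:
  [0] (1,2) acc=0 (h:0 v:0)
  [1] (1,2) acc=0 (h:0 v:0)
  [2] (1,2) acc=0 (h:0 v:0)
  [3] (1,2) acc=62 (h:62 v:4)
  [4] (1,2) acc=69 (h:69 v:4)
  [5] (1,2) acc=64 (h:64 v:7)

dataflow = WS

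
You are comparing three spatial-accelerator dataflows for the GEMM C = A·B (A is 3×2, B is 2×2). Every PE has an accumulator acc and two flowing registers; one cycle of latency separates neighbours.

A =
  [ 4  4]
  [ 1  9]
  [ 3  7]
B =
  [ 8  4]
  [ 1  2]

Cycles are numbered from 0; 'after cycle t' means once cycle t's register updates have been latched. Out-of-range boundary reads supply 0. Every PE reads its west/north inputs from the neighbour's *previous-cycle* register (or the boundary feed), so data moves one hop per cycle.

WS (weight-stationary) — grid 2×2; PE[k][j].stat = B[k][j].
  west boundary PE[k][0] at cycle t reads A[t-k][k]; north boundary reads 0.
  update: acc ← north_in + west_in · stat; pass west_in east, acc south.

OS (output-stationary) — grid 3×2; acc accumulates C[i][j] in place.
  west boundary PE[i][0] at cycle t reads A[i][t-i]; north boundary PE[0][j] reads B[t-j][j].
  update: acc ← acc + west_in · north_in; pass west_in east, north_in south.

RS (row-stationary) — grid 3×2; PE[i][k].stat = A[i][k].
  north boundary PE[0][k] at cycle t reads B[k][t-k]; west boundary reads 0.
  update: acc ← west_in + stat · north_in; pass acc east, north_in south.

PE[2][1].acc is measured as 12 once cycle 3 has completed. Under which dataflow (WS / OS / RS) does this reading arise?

WS: PE[2][1] is outside its 2×2 grid.
OS (3×2 grid), PE[2][1]:
  0: (2,1).acc=0  regs=<0,0>
  1: (2,1).acc=0  regs=<0,0>
  2: (2,1).acc=0  regs=<0,0>
  3: (2,1).acc=12  regs=<3,4>
RS (3×2 grid), PE[2][1]:
  0: (2,1).acc=0  regs=<0,0>
  1: (2,1).acc=0  regs=<0,0>
  2: (2,1).acc=0  regs=<0,0>
  3: (2,1).acc=31  regs=<31,1>

dataflow = OS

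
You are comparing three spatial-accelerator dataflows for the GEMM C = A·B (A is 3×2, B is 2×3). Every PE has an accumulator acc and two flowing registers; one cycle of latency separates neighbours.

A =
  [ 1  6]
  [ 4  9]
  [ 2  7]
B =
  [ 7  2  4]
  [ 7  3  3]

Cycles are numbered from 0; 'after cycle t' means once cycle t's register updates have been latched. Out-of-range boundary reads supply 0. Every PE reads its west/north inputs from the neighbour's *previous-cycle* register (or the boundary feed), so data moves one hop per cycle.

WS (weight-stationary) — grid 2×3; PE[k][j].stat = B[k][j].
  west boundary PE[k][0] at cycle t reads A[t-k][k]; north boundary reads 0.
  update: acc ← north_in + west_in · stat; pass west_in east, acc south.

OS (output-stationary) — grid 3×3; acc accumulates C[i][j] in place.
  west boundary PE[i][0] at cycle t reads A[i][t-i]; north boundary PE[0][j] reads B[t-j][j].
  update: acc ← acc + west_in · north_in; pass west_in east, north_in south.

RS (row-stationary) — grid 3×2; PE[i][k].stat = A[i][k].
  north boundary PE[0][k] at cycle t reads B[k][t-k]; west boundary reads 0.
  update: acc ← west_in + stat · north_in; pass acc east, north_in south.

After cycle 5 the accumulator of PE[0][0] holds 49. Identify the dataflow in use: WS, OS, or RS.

dataflow = OS

WS [2×3] PE[0][0] across cycles:
  0: (0,0).acc=7  regs=<1,7>
  1: (0,0).acc=28  regs=<4,28>
  2: (0,0).acc=14  regs=<2,14>
  3: (0,0).acc=0  regs=<0,0>
  4: (0,0).acc=0  regs=<0,0>
  5: (0,0).acc=0  regs=<0,0>
OS [3×3] PE[0][0] across cycles:
  0: (0,0).acc=7  regs=<1,7>
  1: (0,0).acc=49  regs=<6,7>
  2: (0,0).acc=49  regs=<0,0>
  3: (0,0).acc=49  regs=<0,0>
  4: (0,0).acc=49  regs=<0,0>
  5: (0,0).acc=49  regs=<0,0>
RS [3×2] PE[0][0] across cycles:
  0: (0,0).acc=7  regs=<7,7>
  1: (0,0).acc=2  regs=<2,2>
  2: (0,0).acc=4  regs=<4,4>
  3: (0,0).acc=0  regs=<0,0>
  4: (0,0).acc=0  regs=<0,0>
  5: (0,0).acc=0  regs=<0,0>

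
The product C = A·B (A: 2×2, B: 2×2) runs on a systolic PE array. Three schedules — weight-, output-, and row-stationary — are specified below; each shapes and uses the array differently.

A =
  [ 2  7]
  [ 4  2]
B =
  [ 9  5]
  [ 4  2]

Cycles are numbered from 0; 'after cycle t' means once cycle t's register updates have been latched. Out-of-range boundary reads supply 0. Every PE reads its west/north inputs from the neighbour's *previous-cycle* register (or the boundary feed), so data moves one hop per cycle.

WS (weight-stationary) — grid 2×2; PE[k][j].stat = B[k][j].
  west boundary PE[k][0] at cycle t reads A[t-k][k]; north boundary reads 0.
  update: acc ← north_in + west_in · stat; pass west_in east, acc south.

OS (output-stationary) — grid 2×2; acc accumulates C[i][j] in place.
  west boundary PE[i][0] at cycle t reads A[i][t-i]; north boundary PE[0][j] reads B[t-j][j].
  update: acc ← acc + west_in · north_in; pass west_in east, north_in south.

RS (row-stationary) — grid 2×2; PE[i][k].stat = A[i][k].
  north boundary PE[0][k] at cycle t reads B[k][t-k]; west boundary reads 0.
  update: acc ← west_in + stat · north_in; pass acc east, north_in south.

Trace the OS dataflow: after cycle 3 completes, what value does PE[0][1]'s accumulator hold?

PE[0][1].acc = 24

OS (2×2). Following PE[0][1] plus its west/north inputs:
  [0] (0,0) acc=18 (h:2 v:9)
  [0] (0,1) acc=0 (h:0 v:0)
  [1] (0,0) acc=46 (h:7 v:4)
  [1] (0,1) acc=10 (h:2 v:5)
  [2] (0,0) acc=46 (h:0 v:0)
  [2] (0,1) acc=24 (h:7 v:2)
  [3] (0,0) acc=46 (h:0 v:0)
  [3] (0,1) acc=24 (h:0 v:0)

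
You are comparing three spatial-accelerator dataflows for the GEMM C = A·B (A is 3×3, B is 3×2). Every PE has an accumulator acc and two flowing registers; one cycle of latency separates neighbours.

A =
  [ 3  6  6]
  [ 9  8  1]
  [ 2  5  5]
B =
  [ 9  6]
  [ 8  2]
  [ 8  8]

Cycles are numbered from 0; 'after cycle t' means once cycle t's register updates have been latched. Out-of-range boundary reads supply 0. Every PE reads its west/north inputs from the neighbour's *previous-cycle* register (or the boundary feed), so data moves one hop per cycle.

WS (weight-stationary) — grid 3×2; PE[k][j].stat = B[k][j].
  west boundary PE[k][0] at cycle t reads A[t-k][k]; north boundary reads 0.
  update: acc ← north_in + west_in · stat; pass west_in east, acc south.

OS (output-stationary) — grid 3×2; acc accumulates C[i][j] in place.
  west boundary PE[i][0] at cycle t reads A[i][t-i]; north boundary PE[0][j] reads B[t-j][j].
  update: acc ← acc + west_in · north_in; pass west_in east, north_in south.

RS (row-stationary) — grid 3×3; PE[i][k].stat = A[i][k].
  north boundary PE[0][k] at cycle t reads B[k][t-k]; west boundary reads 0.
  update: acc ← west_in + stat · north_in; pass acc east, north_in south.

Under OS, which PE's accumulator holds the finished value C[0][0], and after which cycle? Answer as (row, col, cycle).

OS: C[0][0] accumulates in PE[0][0]:
  @0  [0,0]  acc 27  |  →3  ↓9
  @1  [0,0]  acc 75  |  →6  ↓8
  @2  [0,0]  acc 123  |  →6  ↓8

(row, col, cycle) = (0, 0, 2)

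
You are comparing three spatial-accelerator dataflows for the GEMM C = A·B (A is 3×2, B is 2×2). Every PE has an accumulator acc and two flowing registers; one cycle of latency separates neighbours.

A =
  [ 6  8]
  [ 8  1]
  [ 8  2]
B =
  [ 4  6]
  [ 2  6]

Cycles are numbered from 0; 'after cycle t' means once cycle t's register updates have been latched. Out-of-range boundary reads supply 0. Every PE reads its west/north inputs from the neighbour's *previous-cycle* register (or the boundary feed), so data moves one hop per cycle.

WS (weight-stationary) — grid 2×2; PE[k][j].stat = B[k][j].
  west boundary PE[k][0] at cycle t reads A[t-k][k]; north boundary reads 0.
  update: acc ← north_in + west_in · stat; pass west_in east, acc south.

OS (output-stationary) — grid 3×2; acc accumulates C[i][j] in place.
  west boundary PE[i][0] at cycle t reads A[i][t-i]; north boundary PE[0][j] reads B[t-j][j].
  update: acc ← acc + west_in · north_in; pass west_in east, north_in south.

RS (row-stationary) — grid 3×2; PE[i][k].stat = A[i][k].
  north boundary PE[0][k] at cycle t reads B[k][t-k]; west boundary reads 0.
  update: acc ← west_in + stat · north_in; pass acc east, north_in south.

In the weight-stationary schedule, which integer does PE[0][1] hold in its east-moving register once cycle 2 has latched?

register = 8

WS (2×2). Following PE[0][1] plus its west/north inputs:
  @0  [0,0]  acc 24  |  →6  ↓24
  @0  [0,1]  acc 0  |  →0  ↓0
  @1  [0,0]  acc 32  |  →8  ↓32
  @1  [0,1]  acc 36  |  →6  ↓36
  @2  [0,0]  acc 32  |  →8  ↓32
  @2  [0,1]  acc 48  |  →8  ↓48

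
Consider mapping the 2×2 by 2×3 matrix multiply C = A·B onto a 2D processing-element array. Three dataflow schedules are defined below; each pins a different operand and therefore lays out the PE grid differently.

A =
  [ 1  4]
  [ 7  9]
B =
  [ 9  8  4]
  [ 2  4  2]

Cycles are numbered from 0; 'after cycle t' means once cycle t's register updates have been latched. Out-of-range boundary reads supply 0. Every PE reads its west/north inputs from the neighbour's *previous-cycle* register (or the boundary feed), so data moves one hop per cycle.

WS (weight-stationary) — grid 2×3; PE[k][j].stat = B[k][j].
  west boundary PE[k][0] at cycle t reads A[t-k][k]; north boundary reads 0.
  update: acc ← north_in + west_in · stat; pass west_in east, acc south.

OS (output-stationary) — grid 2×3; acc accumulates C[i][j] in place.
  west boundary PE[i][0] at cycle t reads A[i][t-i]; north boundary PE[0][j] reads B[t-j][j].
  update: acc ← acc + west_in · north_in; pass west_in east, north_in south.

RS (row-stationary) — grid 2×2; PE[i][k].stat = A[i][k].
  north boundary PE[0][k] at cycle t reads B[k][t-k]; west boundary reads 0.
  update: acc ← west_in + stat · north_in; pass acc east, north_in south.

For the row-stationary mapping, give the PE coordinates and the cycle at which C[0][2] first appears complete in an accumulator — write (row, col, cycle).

(row, col, cycle) = (0, 1, 3)

Under RS, C[0][2] lands at PE[0][1]:
  0: (0,1).acc=0  regs=<0,0>
  1: (0,1).acc=17  regs=<17,2>
  2: (0,1).acc=24  regs=<24,4>
  3: (0,1).acc=12  regs=<12,2>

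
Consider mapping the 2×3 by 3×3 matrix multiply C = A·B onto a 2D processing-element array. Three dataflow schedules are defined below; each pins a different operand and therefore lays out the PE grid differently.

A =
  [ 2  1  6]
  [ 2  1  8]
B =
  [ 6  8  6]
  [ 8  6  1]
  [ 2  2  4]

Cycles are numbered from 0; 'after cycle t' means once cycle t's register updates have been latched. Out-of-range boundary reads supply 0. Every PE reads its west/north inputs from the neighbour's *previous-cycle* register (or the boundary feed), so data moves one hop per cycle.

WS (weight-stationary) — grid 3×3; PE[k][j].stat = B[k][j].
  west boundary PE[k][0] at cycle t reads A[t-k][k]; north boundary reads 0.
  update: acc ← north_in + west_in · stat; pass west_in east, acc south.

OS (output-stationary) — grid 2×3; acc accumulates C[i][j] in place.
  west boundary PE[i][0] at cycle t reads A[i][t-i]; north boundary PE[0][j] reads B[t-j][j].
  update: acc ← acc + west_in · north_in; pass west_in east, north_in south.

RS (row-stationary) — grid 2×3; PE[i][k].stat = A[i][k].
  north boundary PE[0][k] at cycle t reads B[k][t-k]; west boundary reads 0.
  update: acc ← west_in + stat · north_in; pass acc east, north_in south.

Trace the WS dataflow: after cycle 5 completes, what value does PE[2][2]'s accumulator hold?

WS on a 3×3 grid — tracing PE[2][2] and its feeders:
  @0  [1,2]  acc 0  |  →0  ↓0
  @0  [2,1]  acc 0  |  →0  ↓0
  @0  [2,2]  acc 0  |  →0  ↓0
  @1  [1,2]  acc 0  |  →0  ↓0
  @1  [2,1]  acc 0  |  →0  ↓0
  @1  [2,2]  acc 0  |  →0  ↓0
  @2  [1,2]  acc 0  |  →0  ↓0
  @2  [2,1]  acc 0  |  →0  ↓0
  @2  [2,2]  acc 0  |  →0  ↓0
  @3  [1,2]  acc 13  |  →1  ↓13
  @3  [2,1]  acc 34  |  →6  ↓34
  @3  [2,2]  acc 0  |  →0  ↓0
  @4  [1,2]  acc 13  |  →1  ↓13
  @4  [2,1]  acc 38  |  →8  ↓38
  @4  [2,2]  acc 37  |  →6  ↓37
  @5  [1,2]  acc 0  |  →0  ↓0
  @5  [2,1]  acc 0  |  →0  ↓0
  @5  [2,2]  acc 45  |  →8  ↓45

PE[2][2].acc = 45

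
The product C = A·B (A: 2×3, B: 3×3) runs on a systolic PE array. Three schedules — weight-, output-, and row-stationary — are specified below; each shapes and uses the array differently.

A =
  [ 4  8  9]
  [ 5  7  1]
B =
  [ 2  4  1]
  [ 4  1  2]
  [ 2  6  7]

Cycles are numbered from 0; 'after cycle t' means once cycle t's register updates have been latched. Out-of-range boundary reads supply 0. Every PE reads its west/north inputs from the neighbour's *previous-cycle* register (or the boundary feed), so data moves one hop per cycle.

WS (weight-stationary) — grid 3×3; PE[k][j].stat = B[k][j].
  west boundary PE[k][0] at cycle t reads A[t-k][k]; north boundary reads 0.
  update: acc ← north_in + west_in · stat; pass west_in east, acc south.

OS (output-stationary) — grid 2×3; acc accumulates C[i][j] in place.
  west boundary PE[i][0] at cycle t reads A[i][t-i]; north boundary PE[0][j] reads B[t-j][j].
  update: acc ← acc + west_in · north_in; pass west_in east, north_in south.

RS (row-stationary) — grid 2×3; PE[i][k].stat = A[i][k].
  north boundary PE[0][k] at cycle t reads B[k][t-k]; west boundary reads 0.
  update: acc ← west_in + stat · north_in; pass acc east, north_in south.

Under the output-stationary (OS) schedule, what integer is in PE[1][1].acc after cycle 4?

PE[1][1].acc = 33

OS (2×3). Following PE[1][1] plus its west/north inputs:
  t=0 PE[0][1]: acc=0 h=0 v=0
  t=0 PE[1][0]: acc=0 h=0 v=0
  t=0 PE[1][1]: acc=0 h=0 v=0
  t=1 PE[0][1]: acc=16 h=4 v=4
  t=1 PE[1][0]: acc=10 h=5 v=2
  t=1 PE[1][1]: acc=0 h=0 v=0
  t=2 PE[0][1]: acc=24 h=8 v=1
  t=2 PE[1][0]: acc=38 h=7 v=4
  t=2 PE[1][1]: acc=20 h=5 v=4
  t=3 PE[0][1]: acc=78 h=9 v=6
  t=3 PE[1][0]: acc=40 h=1 v=2
  t=3 PE[1][1]: acc=27 h=7 v=1
  t=4 PE[0][1]: acc=78 h=0 v=0
  t=4 PE[1][0]: acc=40 h=0 v=0
  t=4 PE[1][1]: acc=33 h=1 v=6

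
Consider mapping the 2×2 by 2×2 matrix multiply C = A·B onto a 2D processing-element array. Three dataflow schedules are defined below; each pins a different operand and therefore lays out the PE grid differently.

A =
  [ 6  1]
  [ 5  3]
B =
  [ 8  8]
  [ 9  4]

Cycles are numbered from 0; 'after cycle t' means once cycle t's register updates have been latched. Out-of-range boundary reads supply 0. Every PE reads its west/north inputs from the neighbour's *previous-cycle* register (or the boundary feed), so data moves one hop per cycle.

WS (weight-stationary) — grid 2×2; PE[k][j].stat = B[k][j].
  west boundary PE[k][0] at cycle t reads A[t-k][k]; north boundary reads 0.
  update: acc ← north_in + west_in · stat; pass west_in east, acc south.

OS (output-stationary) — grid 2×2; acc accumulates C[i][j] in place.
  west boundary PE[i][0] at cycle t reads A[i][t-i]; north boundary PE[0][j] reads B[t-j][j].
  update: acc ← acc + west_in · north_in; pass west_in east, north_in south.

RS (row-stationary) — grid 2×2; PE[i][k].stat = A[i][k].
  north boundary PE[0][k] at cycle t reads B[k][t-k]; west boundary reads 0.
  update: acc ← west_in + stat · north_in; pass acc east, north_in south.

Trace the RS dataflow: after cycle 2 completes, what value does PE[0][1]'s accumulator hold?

PE[0][1].acc = 52

Tracing RS — 2×2 array, target PE[0][1]:
  [0] (0,0) acc=48 (h:48 v:8)
  [0] (0,1) acc=0 (h:0 v:0)
  [1] (0,0) acc=48 (h:48 v:8)
  [1] (0,1) acc=57 (h:57 v:9)
  [2] (0,0) acc=0 (h:0 v:0)
  [2] (0,1) acc=52 (h:52 v:4)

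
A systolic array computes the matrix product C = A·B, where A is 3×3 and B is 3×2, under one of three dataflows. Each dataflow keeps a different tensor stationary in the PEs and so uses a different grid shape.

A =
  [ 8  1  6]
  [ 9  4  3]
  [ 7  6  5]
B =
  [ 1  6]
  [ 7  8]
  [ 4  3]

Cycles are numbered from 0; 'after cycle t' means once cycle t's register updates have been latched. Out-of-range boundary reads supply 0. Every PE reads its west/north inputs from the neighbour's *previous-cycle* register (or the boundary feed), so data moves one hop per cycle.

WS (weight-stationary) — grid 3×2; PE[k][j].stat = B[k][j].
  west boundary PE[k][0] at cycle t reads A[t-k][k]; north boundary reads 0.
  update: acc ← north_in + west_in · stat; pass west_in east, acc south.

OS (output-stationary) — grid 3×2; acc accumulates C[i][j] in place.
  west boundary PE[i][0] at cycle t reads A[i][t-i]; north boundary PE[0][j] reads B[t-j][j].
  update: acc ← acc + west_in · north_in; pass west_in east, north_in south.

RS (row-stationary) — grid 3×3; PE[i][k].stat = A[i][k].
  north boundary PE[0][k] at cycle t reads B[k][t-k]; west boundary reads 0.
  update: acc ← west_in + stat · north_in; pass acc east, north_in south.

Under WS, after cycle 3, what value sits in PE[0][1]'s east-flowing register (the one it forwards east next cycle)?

Tracing WS — 3×2 array, target PE[0][1]:
  [0] (0,0) acc=8 (h:8 v:8)
  [0] (0,1) acc=0 (h:0 v:0)
  [1] (0,0) acc=9 (h:9 v:9)
  [1] (0,1) acc=48 (h:8 v:48)
  [2] (0,0) acc=7 (h:7 v:7)
  [2] (0,1) acc=54 (h:9 v:54)
  [3] (0,0) acc=0 (h:0 v:0)
  [3] (0,1) acc=42 (h:7 v:42)

register = 7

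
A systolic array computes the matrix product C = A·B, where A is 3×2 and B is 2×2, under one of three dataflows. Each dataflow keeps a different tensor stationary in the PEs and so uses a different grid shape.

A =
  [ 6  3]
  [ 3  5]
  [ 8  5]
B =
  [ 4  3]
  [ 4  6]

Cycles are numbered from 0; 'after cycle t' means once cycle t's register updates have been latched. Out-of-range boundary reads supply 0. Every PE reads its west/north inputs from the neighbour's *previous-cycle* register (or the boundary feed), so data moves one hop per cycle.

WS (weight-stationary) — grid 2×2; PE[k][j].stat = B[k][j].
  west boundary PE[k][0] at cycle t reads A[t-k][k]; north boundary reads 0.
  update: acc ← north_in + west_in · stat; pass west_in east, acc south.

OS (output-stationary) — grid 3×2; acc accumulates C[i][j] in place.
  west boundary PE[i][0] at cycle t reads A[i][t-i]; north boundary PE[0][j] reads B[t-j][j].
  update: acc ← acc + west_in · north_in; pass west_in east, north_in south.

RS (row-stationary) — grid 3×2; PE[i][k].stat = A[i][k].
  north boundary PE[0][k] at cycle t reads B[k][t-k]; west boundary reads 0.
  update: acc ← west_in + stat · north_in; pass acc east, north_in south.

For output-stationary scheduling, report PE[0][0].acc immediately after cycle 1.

OS 3×2: PE[0][0] cycle-by-cycle (with neighbour feeds):
  cycle 0: PE[0][0] → acc 24, east 6, south 4
  cycle 1: PE[0][0] → acc 36, east 3, south 4

PE[0][0].acc = 36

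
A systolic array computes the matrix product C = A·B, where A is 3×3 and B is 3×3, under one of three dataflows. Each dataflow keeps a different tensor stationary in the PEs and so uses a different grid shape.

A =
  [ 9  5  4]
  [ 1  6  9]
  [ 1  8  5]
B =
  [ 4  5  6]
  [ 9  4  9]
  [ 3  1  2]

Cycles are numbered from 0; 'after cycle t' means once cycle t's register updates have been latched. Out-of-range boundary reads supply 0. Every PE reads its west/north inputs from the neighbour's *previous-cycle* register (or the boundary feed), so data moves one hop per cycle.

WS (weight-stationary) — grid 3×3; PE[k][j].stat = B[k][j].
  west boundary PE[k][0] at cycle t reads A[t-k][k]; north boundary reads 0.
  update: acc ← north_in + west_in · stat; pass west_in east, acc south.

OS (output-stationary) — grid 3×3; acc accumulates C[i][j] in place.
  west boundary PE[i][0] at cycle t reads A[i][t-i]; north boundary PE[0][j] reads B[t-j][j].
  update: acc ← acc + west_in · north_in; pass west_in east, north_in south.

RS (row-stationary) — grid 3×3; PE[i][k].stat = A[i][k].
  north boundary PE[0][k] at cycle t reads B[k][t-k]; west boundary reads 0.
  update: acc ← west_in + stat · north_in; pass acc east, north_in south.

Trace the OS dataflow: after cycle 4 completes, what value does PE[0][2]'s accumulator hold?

PE[0][2].acc = 107

OS 3×3: PE[0][2] cycle-by-cycle (with neighbour feeds):
  after 0 — PE[0][1] acc=0, pass-E 0, pass-S 0
  after 0 — PE[0][2] acc=0, pass-E 0, pass-S 0
  after 1 — PE[0][1] acc=45, pass-E 9, pass-S 5
  after 1 — PE[0][2] acc=0, pass-E 0, pass-S 0
  after 2 — PE[0][1] acc=65, pass-E 5, pass-S 4
  after 2 — PE[0][2] acc=54, pass-E 9, pass-S 6
  after 3 — PE[0][1] acc=69, pass-E 4, pass-S 1
  after 3 — PE[0][2] acc=99, pass-E 5, pass-S 9
  after 4 — PE[0][1] acc=69, pass-E 0, pass-S 0
  after 4 — PE[0][2] acc=107, pass-E 4, pass-S 2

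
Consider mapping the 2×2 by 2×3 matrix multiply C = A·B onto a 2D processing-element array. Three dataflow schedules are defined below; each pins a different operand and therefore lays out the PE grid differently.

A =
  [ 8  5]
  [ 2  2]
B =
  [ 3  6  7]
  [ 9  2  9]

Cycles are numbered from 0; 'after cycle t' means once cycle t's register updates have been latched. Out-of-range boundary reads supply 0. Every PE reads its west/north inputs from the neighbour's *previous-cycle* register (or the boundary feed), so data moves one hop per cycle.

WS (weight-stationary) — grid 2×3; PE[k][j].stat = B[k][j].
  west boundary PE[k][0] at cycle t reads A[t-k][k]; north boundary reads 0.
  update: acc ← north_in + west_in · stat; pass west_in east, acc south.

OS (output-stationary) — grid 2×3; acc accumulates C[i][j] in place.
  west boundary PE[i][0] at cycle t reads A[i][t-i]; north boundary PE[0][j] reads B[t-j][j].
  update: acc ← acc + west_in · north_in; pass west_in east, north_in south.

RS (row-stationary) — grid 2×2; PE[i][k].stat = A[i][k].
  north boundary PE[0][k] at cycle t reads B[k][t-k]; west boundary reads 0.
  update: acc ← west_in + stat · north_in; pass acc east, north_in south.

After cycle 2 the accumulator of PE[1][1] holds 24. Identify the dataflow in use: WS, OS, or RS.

Under WS (2×3), PE[1][1]:
  [0] (1,1) acc=0 (h:0 v:0)
  [1] (1,1) acc=0 (h:0 v:0)
  [2] (1,1) acc=58 (h:5 v:58)
Under OS (2×3), PE[1][1]:
  [0] (1,1) acc=0 (h:0 v:0)
  [1] (1,1) acc=0 (h:0 v:0)
  [2] (1,1) acc=12 (h:2 v:6)
Under RS (2×2), PE[1][1]:
  [0] (1,1) acc=0 (h:0 v:0)
  [1] (1,1) acc=0 (h:0 v:0)
  [2] (1,1) acc=24 (h:24 v:9)

dataflow = RS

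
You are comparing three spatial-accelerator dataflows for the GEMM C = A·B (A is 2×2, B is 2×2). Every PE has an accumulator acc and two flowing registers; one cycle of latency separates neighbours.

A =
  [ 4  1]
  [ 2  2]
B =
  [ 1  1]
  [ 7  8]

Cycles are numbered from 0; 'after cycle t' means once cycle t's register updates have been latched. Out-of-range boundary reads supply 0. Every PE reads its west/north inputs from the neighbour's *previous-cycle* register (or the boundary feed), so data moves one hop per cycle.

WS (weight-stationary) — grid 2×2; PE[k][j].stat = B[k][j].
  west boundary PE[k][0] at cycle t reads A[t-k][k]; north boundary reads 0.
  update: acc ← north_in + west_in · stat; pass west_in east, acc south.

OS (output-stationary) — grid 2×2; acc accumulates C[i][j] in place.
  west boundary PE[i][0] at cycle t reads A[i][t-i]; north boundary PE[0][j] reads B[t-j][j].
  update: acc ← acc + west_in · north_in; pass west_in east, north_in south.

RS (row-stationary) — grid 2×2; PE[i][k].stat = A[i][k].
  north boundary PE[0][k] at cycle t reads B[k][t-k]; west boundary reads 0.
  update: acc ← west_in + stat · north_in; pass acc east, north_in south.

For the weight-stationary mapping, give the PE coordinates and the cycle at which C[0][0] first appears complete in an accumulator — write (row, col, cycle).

WS: C[0][0] accumulates in PE[1][0]:
  t=0 PE[1][0]: acc=0 h=0 v=0
  t=1 PE[1][0]: acc=11 h=1 v=11

(row, col, cycle) = (1, 0, 1)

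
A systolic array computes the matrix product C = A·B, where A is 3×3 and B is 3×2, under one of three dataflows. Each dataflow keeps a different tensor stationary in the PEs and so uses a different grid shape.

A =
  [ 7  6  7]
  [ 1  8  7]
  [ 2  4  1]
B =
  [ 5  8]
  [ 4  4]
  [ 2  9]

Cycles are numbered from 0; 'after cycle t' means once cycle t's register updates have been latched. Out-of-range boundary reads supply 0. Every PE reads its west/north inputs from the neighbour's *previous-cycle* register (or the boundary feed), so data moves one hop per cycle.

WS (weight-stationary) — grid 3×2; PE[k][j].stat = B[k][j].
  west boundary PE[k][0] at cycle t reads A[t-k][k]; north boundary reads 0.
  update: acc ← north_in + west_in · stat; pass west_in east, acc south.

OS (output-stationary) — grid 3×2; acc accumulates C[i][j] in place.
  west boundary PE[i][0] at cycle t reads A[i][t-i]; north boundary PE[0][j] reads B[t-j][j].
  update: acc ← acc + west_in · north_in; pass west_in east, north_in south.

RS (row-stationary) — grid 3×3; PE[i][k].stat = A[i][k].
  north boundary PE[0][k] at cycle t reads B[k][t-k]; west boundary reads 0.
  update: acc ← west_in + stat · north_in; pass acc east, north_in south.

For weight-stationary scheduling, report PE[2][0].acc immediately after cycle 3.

WS 3×2: PE[2][0] cycle-by-cycle (with neighbour feeds):
  0: (1,0).acc=0  regs=<0,0>
  0: (2,0).acc=0  regs=<0,0>
  1: (1,0).acc=59  regs=<6,59>
  1: (2,0).acc=0  regs=<0,0>
  2: (1,0).acc=37  regs=<8,37>
  2: (2,0).acc=73  regs=<7,73>
  3: (1,0).acc=26  regs=<4,26>
  3: (2,0).acc=51  regs=<7,51>

PE[2][0].acc = 51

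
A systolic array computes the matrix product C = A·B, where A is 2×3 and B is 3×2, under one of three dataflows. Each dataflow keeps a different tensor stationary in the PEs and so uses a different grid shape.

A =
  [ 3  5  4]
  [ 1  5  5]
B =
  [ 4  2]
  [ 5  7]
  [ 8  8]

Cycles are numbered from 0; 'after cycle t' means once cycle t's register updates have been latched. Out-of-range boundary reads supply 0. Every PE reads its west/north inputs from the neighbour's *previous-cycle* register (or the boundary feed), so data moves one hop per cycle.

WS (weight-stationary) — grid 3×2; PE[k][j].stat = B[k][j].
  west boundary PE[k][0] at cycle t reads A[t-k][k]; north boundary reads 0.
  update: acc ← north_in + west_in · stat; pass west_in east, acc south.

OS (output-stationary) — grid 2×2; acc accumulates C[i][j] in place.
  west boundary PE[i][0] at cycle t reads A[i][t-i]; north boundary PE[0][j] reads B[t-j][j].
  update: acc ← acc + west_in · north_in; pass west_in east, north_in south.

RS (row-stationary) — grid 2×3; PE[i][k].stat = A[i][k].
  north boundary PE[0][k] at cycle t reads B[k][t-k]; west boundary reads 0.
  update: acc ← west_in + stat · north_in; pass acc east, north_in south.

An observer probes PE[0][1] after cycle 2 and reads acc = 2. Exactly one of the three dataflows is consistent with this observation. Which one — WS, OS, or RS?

Under WS (3×2), PE[0][1]:
  step 0 · PE0,1: acc=0; fwd→0 fwd↓0
  step 1 · PE0,1: acc=6; fwd→3 fwd↓6
  step 2 · PE0,1: acc=2; fwd→1 fwd↓2
Under OS (2×2), PE[0][1]:
  step 0 · PE0,1: acc=0; fwd→0 fwd↓0
  step 1 · PE0,1: acc=6; fwd→3 fwd↓2
  step 2 · PE0,1: acc=41; fwd→5 fwd↓7
Under RS (2×3), PE[0][1]:
  step 0 · PE0,1: acc=0; fwd→0 fwd↓0
  step 1 · PE0,1: acc=37; fwd→37 fwd↓5
  step 2 · PE0,1: acc=41; fwd→41 fwd↓7

dataflow = WS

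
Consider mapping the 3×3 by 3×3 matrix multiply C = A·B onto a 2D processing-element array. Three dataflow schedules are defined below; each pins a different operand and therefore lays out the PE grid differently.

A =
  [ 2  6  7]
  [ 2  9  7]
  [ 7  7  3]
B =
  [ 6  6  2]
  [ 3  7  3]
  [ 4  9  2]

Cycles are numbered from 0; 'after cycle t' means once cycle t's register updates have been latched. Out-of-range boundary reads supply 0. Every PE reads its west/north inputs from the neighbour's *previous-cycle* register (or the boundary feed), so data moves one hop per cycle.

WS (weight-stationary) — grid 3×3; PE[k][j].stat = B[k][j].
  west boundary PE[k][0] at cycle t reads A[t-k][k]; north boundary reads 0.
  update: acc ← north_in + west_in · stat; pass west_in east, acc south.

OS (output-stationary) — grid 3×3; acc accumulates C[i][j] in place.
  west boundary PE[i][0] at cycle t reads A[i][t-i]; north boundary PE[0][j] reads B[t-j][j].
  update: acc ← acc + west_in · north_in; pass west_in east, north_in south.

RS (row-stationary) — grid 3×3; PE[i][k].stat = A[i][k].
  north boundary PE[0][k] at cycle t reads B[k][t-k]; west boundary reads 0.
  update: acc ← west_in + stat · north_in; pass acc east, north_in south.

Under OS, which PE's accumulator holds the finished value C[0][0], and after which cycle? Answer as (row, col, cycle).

OS: C[0][0] accumulates in PE[0][0]:
  c0 r0c0: 12 / 2 / 6
  c1 r0c0: 30 / 6 / 3
  c2 r0c0: 58 / 7 / 4

(row, col, cycle) = (0, 0, 2)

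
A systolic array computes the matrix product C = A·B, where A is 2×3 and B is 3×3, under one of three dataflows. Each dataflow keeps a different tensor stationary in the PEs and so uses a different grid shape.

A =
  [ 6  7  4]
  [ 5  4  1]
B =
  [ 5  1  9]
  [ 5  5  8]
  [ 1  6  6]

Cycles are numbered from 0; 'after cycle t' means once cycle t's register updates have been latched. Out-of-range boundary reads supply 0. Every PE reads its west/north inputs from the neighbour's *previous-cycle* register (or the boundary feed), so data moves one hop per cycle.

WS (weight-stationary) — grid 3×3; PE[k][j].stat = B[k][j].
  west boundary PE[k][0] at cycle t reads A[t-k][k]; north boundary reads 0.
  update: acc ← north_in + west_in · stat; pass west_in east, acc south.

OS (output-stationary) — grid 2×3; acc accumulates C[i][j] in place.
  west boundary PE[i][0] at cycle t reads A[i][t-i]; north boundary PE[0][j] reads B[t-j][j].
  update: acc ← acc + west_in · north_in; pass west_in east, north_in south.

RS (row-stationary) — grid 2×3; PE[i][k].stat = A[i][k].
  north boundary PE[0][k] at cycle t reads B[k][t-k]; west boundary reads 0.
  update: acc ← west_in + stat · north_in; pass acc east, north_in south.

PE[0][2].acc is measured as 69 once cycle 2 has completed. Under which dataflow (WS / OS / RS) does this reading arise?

dataflow = RS

Under WS (3×3), PE[0][2]:
  c0 r0c2: 0 / 0 / 0
  c1 r0c2: 0 / 0 / 0
  c2 r0c2: 54 / 6 / 54
Under OS (2×3), PE[0][2]:
  c0 r0c2: 0 / 0 / 0
  c1 r0c2: 0 / 0 / 0
  c2 r0c2: 54 / 6 / 9
Under RS (2×3), PE[0][2]:
  c0 r0c2: 0 / 0 / 0
  c1 r0c2: 0 / 0 / 0
  c2 r0c2: 69 / 69 / 1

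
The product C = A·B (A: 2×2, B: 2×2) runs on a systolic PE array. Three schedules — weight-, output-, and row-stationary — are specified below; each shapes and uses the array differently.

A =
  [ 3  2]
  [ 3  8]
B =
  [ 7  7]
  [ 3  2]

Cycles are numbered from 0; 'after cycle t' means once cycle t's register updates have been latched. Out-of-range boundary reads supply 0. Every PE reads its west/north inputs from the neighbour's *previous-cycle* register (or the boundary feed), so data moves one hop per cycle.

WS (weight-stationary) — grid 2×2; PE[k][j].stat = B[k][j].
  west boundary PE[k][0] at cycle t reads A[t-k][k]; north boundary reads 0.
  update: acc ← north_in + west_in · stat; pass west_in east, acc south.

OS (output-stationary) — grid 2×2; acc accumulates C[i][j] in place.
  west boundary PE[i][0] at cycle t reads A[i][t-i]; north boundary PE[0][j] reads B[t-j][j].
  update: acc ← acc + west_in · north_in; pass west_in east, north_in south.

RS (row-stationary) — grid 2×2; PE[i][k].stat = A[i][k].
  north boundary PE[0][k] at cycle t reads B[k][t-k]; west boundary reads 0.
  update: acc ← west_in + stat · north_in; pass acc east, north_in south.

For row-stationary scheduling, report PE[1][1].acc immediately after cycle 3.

RS (2×2). Following PE[1][1] plus its west/north inputs:
  @0  [0,1]  acc 0  |  →0  ↓0
  @0  [1,0]  acc 0  |  →0  ↓0
  @0  [1,1]  acc 0  |  →0  ↓0
  @1  [0,1]  acc 27  |  →27  ↓3
  @1  [1,0]  acc 21  |  →21  ↓7
  @1  [1,1]  acc 0  |  →0  ↓0
  @2  [0,1]  acc 25  |  →25  ↓2
  @2  [1,0]  acc 21  |  →21  ↓7
  @2  [1,1]  acc 45  |  →45  ↓3
  @3  [0,1]  acc 0  |  →0  ↓0
  @3  [1,0]  acc 0  |  →0  ↓0
  @3  [1,1]  acc 37  |  →37  ↓2

PE[1][1].acc = 37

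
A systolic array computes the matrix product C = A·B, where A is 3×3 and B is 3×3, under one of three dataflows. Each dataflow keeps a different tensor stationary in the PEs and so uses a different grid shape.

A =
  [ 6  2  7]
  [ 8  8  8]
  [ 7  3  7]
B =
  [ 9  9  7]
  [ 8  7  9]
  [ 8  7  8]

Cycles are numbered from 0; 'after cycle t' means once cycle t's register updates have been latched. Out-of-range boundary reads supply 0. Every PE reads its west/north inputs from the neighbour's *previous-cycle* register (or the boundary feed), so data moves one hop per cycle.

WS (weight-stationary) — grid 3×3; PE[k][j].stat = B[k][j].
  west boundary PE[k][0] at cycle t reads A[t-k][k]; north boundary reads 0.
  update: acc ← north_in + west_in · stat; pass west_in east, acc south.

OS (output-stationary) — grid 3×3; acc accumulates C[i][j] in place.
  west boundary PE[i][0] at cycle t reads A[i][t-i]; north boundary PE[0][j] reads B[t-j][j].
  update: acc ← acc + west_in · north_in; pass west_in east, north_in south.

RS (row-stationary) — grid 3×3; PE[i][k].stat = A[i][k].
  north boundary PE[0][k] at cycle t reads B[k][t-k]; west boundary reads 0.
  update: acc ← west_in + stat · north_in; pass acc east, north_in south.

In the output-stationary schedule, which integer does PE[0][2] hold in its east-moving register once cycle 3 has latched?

register = 2

OS on a 3×3 grid — tracing PE[0][2] and its feeders:
  cycle 0: PE[0][1] → acc 0, east 0, south 0
  cycle 0: PE[0][2] → acc 0, east 0, south 0
  cycle 1: PE[0][1] → acc 54, east 6, south 9
  cycle 1: PE[0][2] → acc 0, east 0, south 0
  cycle 2: PE[0][1] → acc 68, east 2, south 7
  cycle 2: PE[0][2] → acc 42, east 6, south 7
  cycle 3: PE[0][1] → acc 117, east 7, south 7
  cycle 3: PE[0][2] → acc 60, east 2, south 9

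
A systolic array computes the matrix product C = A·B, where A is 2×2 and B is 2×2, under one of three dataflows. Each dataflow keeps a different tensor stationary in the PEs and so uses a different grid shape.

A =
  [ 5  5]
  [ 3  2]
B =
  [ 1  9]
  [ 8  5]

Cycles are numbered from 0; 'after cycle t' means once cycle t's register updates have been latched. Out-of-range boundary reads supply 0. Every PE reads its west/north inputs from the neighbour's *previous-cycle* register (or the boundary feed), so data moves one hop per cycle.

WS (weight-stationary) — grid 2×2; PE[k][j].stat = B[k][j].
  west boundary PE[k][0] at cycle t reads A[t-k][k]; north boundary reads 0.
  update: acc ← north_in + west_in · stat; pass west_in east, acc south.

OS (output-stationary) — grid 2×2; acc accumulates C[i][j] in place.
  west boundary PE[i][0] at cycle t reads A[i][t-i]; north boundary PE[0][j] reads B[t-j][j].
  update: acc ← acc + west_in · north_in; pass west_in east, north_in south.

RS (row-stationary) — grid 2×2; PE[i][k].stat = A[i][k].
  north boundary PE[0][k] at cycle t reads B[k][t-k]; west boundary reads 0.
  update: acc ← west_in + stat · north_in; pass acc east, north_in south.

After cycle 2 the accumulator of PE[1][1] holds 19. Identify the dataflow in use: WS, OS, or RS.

dataflow = RS

— WS: 2×2; PE[1][1] trace:
  cycle 0: PE[1][1] → acc 0, east 0, south 0
  cycle 1: PE[1][1] → acc 0, east 0, south 0
  cycle 2: PE[1][1] → acc 70, east 5, south 70
— OS: 2×2; PE[1][1] trace:
  cycle 0: PE[1][1] → acc 0, east 0, south 0
  cycle 1: PE[1][1] → acc 0, east 0, south 0
  cycle 2: PE[1][1] → acc 27, east 3, south 9
— RS: 2×2; PE[1][1] trace:
  cycle 0: PE[1][1] → acc 0, east 0, south 0
  cycle 1: PE[1][1] → acc 0, east 0, south 0
  cycle 2: PE[1][1] → acc 19, east 19, south 8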